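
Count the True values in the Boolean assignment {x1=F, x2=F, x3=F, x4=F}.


The weight is the number of variables assigned True.
True variables: none.
Weight = 0.

0


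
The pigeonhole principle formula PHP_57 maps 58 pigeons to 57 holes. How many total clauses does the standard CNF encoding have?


The PHP encoding has two parts:
1) At-least-one-hole clauses: 58 (one per pigeon, each with 57 literals).
2) At-most-one-pigeon-per-hole clauses: 57 holes * C(58,2) = 57 * 1653 = 94221.
Total clauses = 58 + 94221 = 94279.

94279


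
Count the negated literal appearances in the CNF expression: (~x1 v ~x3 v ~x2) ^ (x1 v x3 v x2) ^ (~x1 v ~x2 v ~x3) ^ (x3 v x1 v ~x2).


Scan each clause for negated literals.
Clause 1: 3 negative; Clause 2: 0 negative; Clause 3: 3 negative; Clause 4: 1 negative.
Total negative literal occurrences = 7.

7


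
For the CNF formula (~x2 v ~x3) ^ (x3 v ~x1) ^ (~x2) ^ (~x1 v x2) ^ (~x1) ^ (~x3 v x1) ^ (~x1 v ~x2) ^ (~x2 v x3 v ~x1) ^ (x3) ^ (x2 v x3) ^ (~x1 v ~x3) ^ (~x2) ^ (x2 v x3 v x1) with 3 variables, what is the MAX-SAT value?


Enumerate all 8 truth assignments.
For each, count how many of the 13 clauses are satisfied.
The formula is not fully satisfiable, so the maximum is below 13.
Maximum simultaneously satisfiable clauses = 12.

12


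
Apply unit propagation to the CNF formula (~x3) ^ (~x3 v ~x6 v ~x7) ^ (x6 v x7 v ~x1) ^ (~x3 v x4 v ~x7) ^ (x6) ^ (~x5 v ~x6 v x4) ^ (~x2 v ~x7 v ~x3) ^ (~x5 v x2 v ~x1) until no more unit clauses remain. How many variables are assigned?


Unit propagation repeatedly assigns the literal in any unit clause, then simplifies.
Assignments in order: x3 = F, x6 = T.
No further unit clauses remain.
Total variables assigned = 2.

2


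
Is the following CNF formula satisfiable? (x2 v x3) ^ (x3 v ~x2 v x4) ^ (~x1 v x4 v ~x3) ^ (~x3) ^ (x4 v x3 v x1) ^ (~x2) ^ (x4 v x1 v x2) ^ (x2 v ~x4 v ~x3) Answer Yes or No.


Check all 16 possible truth assignments.
Number of satisfying assignments found: 0.
The formula is unsatisfiable.

No


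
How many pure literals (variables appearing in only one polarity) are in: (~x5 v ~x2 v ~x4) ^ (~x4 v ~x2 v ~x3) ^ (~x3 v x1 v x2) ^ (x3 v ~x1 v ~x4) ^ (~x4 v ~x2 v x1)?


A pure literal appears in only one polarity across all clauses.
Pure literals: x4 (negative only), x5 (negative only).
Count = 2.

2


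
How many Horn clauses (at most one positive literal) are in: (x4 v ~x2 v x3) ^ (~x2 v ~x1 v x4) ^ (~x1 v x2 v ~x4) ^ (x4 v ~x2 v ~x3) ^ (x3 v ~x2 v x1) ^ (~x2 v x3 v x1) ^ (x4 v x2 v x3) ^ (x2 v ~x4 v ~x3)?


A Horn clause has at most one positive literal.
Clause 1: 2 positive lit(s) -> not Horn
Clause 2: 1 positive lit(s) -> Horn
Clause 3: 1 positive lit(s) -> Horn
Clause 4: 1 positive lit(s) -> Horn
Clause 5: 2 positive lit(s) -> not Horn
Clause 6: 2 positive lit(s) -> not Horn
Clause 7: 3 positive lit(s) -> not Horn
Clause 8: 1 positive lit(s) -> Horn
Total Horn clauses = 4.

4


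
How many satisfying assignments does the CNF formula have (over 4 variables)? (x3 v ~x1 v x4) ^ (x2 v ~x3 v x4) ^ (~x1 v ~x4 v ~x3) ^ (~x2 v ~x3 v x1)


Enumerate all 16 truth assignments over 4 variables.
Test each against every clause.
Satisfying assignments found: 8.

8


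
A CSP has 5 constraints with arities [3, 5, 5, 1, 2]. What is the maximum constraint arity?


The arities are: 3, 5, 5, 1, 2.
Scan for the maximum value.
Maximum arity = 5.

5


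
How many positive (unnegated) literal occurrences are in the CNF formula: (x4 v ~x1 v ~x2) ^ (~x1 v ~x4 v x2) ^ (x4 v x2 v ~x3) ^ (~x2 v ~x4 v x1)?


Scan each clause for unnegated literals.
Clause 1: 1 positive; Clause 2: 1 positive; Clause 3: 2 positive; Clause 4: 1 positive.
Total positive literal occurrences = 5.

5


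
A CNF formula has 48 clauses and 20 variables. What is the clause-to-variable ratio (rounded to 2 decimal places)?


Clause-to-variable ratio = clauses / variables.
48 / 20 = 2.4.

2.4


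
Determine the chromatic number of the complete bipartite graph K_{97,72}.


K_{97,72} is bipartite by definition: the two parts are independent sets, with every edge crossing between them.
Color all vertices in one part with color 1 and all vertices in the other part with color 2.
Since the graph has at least one edge, one color does not suffice.
Chromatic number = 2.

2


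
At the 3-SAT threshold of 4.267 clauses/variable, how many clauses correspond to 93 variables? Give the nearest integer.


The 3-SAT phase transition occurs at approximately 4.267 clauses per variable.
m = 4.267 * 93 = 396.831.
Rounded to nearest integer: 397.

397


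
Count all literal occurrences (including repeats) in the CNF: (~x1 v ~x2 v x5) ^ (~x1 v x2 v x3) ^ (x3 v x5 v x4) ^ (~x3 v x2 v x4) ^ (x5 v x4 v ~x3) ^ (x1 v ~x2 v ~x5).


Clause lengths: 3, 3, 3, 3, 3, 3.
Sum = 3 + 3 + 3 + 3 + 3 + 3 = 18.

18


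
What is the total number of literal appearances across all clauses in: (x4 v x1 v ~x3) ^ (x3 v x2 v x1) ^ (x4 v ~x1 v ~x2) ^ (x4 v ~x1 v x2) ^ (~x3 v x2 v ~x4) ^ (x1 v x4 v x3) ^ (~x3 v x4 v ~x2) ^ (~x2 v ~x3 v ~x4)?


Clause lengths: 3, 3, 3, 3, 3, 3, 3, 3.
Sum = 3 + 3 + 3 + 3 + 3 + 3 + 3 + 3 = 24.

24


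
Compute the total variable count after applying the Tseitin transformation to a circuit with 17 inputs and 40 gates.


The Tseitin transformation introduces one auxiliary variable per gate.
Total variables = inputs + gates = 17 + 40 = 57.

57


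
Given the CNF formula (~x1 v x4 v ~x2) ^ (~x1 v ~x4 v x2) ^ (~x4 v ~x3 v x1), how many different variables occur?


Identify each distinct variable in the formula.
Variables found: x1, x2, x3, x4.
Total distinct variables = 4.

4


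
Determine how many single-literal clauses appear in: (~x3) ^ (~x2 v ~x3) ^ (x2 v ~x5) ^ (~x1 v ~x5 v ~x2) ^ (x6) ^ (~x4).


A unit clause contains exactly one literal.
Unit clauses found: (~x3), (x6), (~x4).
Count = 3.

3


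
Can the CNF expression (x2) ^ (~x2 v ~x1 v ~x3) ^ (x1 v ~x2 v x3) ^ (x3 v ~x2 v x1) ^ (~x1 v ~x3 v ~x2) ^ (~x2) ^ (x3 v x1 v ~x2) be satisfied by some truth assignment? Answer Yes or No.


Check all 8 possible truth assignments.
Number of satisfying assignments found: 0.
The formula is unsatisfiable.

No


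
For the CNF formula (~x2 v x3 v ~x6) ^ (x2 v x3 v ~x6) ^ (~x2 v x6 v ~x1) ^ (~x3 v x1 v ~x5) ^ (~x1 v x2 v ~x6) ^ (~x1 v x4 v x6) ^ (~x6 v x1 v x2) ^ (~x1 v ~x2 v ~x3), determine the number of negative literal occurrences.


Scan each clause for negated literals.
Clause 1: 2 negative; Clause 2: 1 negative; Clause 3: 2 negative; Clause 4: 2 negative; Clause 5: 2 negative; Clause 6: 1 negative; Clause 7: 1 negative; Clause 8: 3 negative.
Total negative literal occurrences = 14.

14


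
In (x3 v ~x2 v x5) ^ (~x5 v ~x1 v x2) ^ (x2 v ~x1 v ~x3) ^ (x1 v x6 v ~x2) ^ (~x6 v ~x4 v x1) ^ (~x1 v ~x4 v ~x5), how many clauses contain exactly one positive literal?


A definite clause has exactly one positive literal.
Clause 1: 2 positive -> not definite
Clause 2: 1 positive -> definite
Clause 3: 1 positive -> definite
Clause 4: 2 positive -> not definite
Clause 5: 1 positive -> definite
Clause 6: 0 positive -> not definite
Definite clause count = 3.

3


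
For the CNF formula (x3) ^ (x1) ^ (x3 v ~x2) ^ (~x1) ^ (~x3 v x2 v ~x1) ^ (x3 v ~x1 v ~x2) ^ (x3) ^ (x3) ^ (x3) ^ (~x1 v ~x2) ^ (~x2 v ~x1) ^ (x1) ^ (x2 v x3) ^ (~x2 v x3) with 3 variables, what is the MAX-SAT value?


Enumerate all 8 truth assignments.
For each, count how many of the 14 clauses are satisfied.
The formula is not fully satisfiable, so the maximum is below 14.
Maximum simultaneously satisfiable clauses = 12.

12


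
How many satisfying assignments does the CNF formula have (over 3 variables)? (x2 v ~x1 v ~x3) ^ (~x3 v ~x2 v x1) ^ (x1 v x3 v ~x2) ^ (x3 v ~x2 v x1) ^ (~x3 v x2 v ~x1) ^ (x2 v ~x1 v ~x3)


Enumerate all 8 truth assignments over 3 variables.
Test each against every clause.
Satisfying assignments found: 5.

5


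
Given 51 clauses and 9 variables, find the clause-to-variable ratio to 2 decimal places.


Clause-to-variable ratio = clauses / variables.
51 / 9 = 5.67.

5.67


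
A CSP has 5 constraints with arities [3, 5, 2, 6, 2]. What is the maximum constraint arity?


The arities are: 3, 5, 2, 6, 2.
Scan for the maximum value.
Maximum arity = 6.

6


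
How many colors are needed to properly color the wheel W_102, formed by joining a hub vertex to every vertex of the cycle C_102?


W_102 consists of the cycle C_102 together with a hub vertex adjacent to every cycle vertex.
The cycle C_102 needs 2 colors (even cycle -> 2).
The hub is adjacent to every cycle vertex, so it must receive a new color distinct from all of them.
Chromatic number = 2 + 1 = 3.

3


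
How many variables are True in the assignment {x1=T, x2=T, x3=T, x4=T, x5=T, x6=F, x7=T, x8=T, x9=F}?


The weight is the number of variables assigned True.
True variables: x1, x2, x3, x4, x5, x7, x8.
Weight = 7.

7


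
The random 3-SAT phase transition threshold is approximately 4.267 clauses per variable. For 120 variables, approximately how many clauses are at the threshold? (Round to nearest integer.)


The 3-SAT phase transition occurs at approximately 4.267 clauses per variable.
m = 4.267 * 120 = 512.04.
Rounded to nearest integer: 512.

512


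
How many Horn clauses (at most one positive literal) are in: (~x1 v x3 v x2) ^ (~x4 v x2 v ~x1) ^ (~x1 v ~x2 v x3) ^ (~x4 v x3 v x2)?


A Horn clause has at most one positive literal.
Clause 1: 2 positive lit(s) -> not Horn
Clause 2: 1 positive lit(s) -> Horn
Clause 3: 1 positive lit(s) -> Horn
Clause 4: 2 positive lit(s) -> not Horn
Total Horn clauses = 2.

2


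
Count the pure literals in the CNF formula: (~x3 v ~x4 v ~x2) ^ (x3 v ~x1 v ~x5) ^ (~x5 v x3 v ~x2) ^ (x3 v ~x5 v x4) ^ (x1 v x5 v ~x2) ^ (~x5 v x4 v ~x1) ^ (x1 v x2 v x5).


A pure literal appears in only one polarity across all clauses.
No pure literals found.
Count = 0.

0


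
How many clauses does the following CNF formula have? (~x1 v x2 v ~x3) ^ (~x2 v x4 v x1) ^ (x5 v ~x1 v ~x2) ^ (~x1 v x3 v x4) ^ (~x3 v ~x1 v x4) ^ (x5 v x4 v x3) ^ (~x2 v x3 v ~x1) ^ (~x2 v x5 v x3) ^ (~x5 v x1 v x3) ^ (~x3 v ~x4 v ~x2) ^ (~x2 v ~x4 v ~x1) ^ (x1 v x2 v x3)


Each group enclosed in parentheses joined by ^ is one clause.
Counting the conjuncts: 12 clauses.

12


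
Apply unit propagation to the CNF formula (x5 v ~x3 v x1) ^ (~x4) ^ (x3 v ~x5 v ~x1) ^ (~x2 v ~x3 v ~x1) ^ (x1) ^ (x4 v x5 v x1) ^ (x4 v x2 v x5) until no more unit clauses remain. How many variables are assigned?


Unit propagation repeatedly assigns the literal in any unit clause, then simplifies.
Assignments in order: x4 = F, x1 = T.
No further unit clauses remain.
Total variables assigned = 2.

2


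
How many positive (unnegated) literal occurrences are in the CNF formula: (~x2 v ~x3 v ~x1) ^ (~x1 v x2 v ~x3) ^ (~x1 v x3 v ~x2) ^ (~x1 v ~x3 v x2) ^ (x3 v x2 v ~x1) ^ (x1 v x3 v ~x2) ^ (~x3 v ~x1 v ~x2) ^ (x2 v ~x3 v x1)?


Scan each clause for unnegated literals.
Clause 1: 0 positive; Clause 2: 1 positive; Clause 3: 1 positive; Clause 4: 1 positive; Clause 5: 2 positive; Clause 6: 2 positive; Clause 7: 0 positive; Clause 8: 2 positive.
Total positive literal occurrences = 9.

9


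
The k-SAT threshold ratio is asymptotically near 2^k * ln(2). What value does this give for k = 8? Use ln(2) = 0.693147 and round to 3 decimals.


Using the asymptotic formula: threshold ~ 2^k * ln(2).
2^8 = 256.
256 * 0.693147 = 177.446.

177.446


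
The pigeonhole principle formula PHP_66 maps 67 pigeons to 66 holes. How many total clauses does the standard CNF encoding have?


The PHP encoding has two parts:
1) At-least-one-hole clauses: 67 (one per pigeon, each with 66 literals).
2) At-most-one-pigeon-per-hole clauses: 66 holes * C(67,2) = 66 * 2211 = 145926.
Total clauses = 67 + 145926 = 145993.

145993


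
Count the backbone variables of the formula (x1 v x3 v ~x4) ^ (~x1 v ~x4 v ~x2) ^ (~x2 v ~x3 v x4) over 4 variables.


Find all satisfying assignments: 10 model(s).
Check which variables have the same value in every model.
No variable is fixed across all models.
Backbone size = 0.

0


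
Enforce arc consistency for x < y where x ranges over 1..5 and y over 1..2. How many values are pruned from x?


For the constraint x < y, x needs a supporting value in y's domain.
x can be at most 1 (one less than y's maximum).
Valid x values from domain: 1 out of 5.
Pruned = 5 - 1 = 4.

4


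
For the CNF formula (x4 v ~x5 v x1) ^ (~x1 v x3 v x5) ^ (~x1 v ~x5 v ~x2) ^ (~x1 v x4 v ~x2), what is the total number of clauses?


Each group enclosed in parentheses joined by ^ is one clause.
Counting the conjuncts: 4 clauses.

4


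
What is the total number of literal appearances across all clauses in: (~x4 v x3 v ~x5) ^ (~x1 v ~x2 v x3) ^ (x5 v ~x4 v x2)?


Clause lengths: 3, 3, 3.
Sum = 3 + 3 + 3 = 9.

9


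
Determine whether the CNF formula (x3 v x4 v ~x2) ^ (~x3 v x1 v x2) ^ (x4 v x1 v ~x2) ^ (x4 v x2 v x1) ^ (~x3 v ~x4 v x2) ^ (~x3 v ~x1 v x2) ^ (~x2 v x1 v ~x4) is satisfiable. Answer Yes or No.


Check all 16 possible truth assignments.
Number of satisfying assignments found: 6.
The formula is satisfiable.

Yes


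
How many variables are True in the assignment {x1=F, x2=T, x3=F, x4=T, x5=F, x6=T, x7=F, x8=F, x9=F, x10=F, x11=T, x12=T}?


The weight is the number of variables assigned True.
True variables: x2, x4, x6, x11, x12.
Weight = 5.

5


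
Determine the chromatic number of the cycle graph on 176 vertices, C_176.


A cycle on an even number of vertices is bipartite: alternate two colors around the cycle.
Since 176 is even, two colors suffice, and at least two are needed because the graph has edges.
Chromatic number = 2.

2


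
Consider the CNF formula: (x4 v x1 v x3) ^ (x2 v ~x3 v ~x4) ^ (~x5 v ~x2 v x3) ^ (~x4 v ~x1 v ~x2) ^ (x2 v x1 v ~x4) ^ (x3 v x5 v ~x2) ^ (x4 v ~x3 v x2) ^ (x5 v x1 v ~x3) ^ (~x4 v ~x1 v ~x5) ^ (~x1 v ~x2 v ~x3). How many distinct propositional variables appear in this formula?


Identify each distinct variable in the formula.
Variables found: x1, x2, x3, x4, x5.
Total distinct variables = 5.

5


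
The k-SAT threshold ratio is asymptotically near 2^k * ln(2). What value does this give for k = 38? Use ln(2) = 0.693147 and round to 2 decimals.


Using the asymptotic formula: threshold ~ 2^k * ln(2).
2^38 = 274877906944.
274877906944 * 0.693147 = 190530796564.51.

190530796564.51


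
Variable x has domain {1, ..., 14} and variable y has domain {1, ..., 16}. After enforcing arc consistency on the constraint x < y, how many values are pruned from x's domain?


For the constraint x < y, x needs a supporting value in y's domain.
x can be at most 15 (one less than y's maximum).
Valid x values from domain: 14 out of 14.
Pruned = 14 - 14 = 0.

0


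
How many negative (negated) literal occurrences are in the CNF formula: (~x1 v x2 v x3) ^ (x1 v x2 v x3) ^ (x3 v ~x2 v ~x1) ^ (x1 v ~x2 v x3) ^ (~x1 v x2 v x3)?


Scan each clause for negated literals.
Clause 1: 1 negative; Clause 2: 0 negative; Clause 3: 2 negative; Clause 4: 1 negative; Clause 5: 1 negative.
Total negative literal occurrences = 5.

5


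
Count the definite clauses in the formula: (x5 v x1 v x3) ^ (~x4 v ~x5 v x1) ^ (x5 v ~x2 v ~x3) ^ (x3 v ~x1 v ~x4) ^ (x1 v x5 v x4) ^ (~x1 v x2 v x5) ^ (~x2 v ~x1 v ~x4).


A definite clause has exactly one positive literal.
Clause 1: 3 positive -> not definite
Clause 2: 1 positive -> definite
Clause 3: 1 positive -> definite
Clause 4: 1 positive -> definite
Clause 5: 3 positive -> not definite
Clause 6: 2 positive -> not definite
Clause 7: 0 positive -> not definite
Definite clause count = 3.

3


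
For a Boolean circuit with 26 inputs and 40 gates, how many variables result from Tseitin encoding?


The Tseitin transformation introduces one auxiliary variable per gate.
Total variables = inputs + gates = 26 + 40 = 66.

66


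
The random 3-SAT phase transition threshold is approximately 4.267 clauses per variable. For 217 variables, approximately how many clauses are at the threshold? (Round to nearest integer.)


The 3-SAT phase transition occurs at approximately 4.267 clauses per variable.
m = 4.267 * 217 = 925.939.
Rounded to nearest integer: 926.

926


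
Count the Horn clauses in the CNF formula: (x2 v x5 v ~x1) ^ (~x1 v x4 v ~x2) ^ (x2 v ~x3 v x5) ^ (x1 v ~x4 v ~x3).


A Horn clause has at most one positive literal.
Clause 1: 2 positive lit(s) -> not Horn
Clause 2: 1 positive lit(s) -> Horn
Clause 3: 2 positive lit(s) -> not Horn
Clause 4: 1 positive lit(s) -> Horn
Total Horn clauses = 2.

2


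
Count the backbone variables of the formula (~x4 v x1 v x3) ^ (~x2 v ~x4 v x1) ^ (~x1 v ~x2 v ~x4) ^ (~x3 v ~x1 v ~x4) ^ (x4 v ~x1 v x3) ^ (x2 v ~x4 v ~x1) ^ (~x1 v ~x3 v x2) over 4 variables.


Find all satisfying assignments: 6 model(s).
Check which variables have the same value in every model.
No variable is fixed across all models.
Backbone size = 0.

0


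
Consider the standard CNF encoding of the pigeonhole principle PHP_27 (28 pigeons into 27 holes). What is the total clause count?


The PHP encoding has two parts:
1) At-least-one-hole clauses: 28 (one per pigeon, each with 27 literals).
2) At-most-one-pigeon-per-hole clauses: 27 holes * C(28,2) = 27 * 378 = 10206.
Total clauses = 28 + 10206 = 10234.

10234


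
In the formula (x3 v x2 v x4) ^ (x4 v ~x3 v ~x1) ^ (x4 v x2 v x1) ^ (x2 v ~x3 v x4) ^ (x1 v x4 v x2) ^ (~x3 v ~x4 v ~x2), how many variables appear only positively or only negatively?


A pure literal appears in only one polarity across all clauses.
No pure literals found.
Count = 0.

0


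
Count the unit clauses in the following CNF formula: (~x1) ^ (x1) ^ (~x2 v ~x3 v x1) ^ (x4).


A unit clause contains exactly one literal.
Unit clauses found: (~x1), (x1), (x4).
Count = 3.

3


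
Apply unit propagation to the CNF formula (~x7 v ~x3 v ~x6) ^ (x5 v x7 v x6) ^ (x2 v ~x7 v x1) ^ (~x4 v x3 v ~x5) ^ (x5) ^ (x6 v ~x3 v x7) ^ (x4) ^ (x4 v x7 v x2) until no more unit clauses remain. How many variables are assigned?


Unit propagation repeatedly assigns the literal in any unit clause, then simplifies.
Assignments in order: x5 = T, x4 = T, x3 = T.
No further unit clauses remain.
Total variables assigned = 3.

3


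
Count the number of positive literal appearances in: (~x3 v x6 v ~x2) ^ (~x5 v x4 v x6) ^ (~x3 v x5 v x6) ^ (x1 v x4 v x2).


Scan each clause for unnegated literals.
Clause 1: 1 positive; Clause 2: 2 positive; Clause 3: 2 positive; Clause 4: 3 positive.
Total positive literal occurrences = 8.

8


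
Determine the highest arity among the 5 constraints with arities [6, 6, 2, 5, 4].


The arities are: 6, 6, 2, 5, 4.
Scan for the maximum value.
Maximum arity = 6.

6


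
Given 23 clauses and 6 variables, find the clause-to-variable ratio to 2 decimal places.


Clause-to-variable ratio = clauses / variables.
23 / 6 = 3.83.

3.83


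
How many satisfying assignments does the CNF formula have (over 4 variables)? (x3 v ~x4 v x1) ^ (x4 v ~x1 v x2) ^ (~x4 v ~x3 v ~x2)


Enumerate all 16 truth assignments over 4 variables.
Test each against every clause.
Satisfying assignments found: 10.

10


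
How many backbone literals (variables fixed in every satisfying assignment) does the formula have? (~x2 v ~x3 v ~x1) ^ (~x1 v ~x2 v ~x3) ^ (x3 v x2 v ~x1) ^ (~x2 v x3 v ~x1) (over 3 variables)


Find all satisfying assignments: 5 model(s).
Check which variables have the same value in every model.
No variable is fixed across all models.
Backbone size = 0.

0


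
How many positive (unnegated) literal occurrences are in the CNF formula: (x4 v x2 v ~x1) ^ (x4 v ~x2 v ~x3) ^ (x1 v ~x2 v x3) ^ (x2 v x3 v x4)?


Scan each clause for unnegated literals.
Clause 1: 2 positive; Clause 2: 1 positive; Clause 3: 2 positive; Clause 4: 3 positive.
Total positive literal occurrences = 8.

8


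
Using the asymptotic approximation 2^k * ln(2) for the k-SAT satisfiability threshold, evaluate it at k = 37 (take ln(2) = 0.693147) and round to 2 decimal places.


Using the asymptotic formula: threshold ~ 2^k * ln(2).
2^37 = 137438953472.
137438953472 * 0.693147 = 95265398282.26.

95265398282.26


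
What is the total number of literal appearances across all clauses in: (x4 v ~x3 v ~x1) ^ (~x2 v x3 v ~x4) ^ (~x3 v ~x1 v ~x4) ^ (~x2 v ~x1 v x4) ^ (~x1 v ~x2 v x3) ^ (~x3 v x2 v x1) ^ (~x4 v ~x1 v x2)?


Clause lengths: 3, 3, 3, 3, 3, 3, 3.
Sum = 3 + 3 + 3 + 3 + 3 + 3 + 3 = 21.

21


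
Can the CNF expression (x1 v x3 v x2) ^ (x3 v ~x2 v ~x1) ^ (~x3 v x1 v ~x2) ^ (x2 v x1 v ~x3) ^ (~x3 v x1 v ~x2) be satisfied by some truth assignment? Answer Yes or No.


Check all 8 possible truth assignments.
Number of satisfying assignments found: 4.
The formula is satisfiable.

Yes


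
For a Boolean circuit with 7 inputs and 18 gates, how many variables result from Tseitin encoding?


The Tseitin transformation introduces one auxiliary variable per gate.
Total variables = inputs + gates = 7 + 18 = 25.

25


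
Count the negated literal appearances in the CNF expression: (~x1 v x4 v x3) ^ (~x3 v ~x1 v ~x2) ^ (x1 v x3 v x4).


Scan each clause for negated literals.
Clause 1: 1 negative; Clause 2: 3 negative; Clause 3: 0 negative.
Total negative literal occurrences = 4.

4


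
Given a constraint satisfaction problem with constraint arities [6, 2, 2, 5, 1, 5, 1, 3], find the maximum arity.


The arities are: 6, 2, 2, 5, 1, 5, 1, 3.
Scan for the maximum value.
Maximum arity = 6.

6


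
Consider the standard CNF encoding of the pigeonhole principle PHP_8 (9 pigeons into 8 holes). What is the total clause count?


The PHP encoding has two parts:
1) At-least-one-hole clauses: 9 (one per pigeon, each with 8 literals).
2) At-most-one-pigeon-per-hole clauses: 8 holes * C(9,2) = 8 * 36 = 288.
Total clauses = 9 + 288 = 297.

297


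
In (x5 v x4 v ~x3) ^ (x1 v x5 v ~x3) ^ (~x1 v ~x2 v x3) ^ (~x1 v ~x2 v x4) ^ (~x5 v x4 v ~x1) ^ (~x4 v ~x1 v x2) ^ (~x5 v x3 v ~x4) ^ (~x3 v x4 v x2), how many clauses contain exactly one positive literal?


A definite clause has exactly one positive literal.
Clause 1: 2 positive -> not definite
Clause 2: 2 positive -> not definite
Clause 3: 1 positive -> definite
Clause 4: 1 positive -> definite
Clause 5: 1 positive -> definite
Clause 6: 1 positive -> definite
Clause 7: 1 positive -> definite
Clause 8: 2 positive -> not definite
Definite clause count = 5.

5


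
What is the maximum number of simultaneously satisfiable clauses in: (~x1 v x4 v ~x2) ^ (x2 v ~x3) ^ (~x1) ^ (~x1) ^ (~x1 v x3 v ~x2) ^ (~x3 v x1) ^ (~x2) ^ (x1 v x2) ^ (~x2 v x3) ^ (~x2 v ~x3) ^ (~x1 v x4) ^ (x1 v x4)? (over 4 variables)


Enumerate all 16 truth assignments.
For each, count how many of the 12 clauses are satisfied.
The formula is not fully satisfiable, so the maximum is below 12.
Maximum simultaneously satisfiable clauses = 11.

11


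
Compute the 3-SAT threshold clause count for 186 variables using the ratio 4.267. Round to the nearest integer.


The 3-SAT phase transition occurs at approximately 4.267 clauses per variable.
m = 4.267 * 186 = 793.662.
Rounded to nearest integer: 794.

794


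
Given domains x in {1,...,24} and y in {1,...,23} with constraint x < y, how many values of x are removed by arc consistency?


For the constraint x < y, x needs a supporting value in y's domain.
x can be at most 22 (one less than y's maximum).
Valid x values from domain: 22 out of 24.
Pruned = 24 - 22 = 2.

2


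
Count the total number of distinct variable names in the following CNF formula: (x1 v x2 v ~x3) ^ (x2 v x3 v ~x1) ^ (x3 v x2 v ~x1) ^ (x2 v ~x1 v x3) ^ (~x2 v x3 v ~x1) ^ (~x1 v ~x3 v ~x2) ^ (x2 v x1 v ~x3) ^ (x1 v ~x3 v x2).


Identify each distinct variable in the formula.
Variables found: x1, x2, x3.
Total distinct variables = 3.

3


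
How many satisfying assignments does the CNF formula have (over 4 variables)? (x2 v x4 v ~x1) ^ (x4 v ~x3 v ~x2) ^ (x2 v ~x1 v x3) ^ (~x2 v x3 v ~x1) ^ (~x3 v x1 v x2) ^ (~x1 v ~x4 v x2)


Enumerate all 16 truth assignments over 4 variables.
Test each against every clause.
Satisfying assignments found: 6.

6


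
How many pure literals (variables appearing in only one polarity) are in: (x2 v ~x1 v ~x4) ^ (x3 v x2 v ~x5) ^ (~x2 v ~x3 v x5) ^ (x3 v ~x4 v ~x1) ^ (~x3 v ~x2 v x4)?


A pure literal appears in only one polarity across all clauses.
Pure literals: x1 (negative only).
Count = 1.

1


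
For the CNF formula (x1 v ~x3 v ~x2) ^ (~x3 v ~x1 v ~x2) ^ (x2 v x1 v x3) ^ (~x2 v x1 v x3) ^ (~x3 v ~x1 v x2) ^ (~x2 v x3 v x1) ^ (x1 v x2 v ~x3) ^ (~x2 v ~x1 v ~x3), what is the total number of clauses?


Each group enclosed in parentheses joined by ^ is one clause.
Counting the conjuncts: 8 clauses.

8


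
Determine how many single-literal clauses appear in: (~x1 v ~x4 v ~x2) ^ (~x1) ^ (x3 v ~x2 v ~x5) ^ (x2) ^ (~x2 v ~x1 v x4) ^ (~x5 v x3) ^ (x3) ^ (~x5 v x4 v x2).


A unit clause contains exactly one literal.
Unit clauses found: (~x1), (x2), (x3).
Count = 3.

3


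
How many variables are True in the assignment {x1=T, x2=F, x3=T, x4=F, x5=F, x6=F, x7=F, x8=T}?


The weight is the number of variables assigned True.
True variables: x1, x3, x8.
Weight = 3.

3


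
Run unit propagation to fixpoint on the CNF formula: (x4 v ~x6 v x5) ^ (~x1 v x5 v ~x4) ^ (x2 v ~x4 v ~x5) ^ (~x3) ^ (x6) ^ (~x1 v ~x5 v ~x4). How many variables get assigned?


Unit propagation repeatedly assigns the literal in any unit clause, then simplifies.
Assignments in order: x3 = F, x6 = T.
No further unit clauses remain.
Total variables assigned = 2.

2


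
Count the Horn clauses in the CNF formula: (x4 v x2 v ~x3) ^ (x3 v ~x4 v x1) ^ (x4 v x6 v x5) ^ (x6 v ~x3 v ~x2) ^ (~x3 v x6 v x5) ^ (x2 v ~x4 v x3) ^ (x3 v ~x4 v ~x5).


A Horn clause has at most one positive literal.
Clause 1: 2 positive lit(s) -> not Horn
Clause 2: 2 positive lit(s) -> not Horn
Clause 3: 3 positive lit(s) -> not Horn
Clause 4: 1 positive lit(s) -> Horn
Clause 5: 2 positive lit(s) -> not Horn
Clause 6: 2 positive lit(s) -> not Horn
Clause 7: 1 positive lit(s) -> Horn
Total Horn clauses = 2.

2


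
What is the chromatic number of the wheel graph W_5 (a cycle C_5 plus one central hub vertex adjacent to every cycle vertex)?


W_5 consists of the cycle C_5 together with a hub vertex adjacent to every cycle vertex.
The cycle C_5 needs 3 colors (odd cycle -> 3).
The hub is adjacent to every cycle vertex, so it must receive a new color distinct from all of them.
Chromatic number = 3 + 1 = 4.

4


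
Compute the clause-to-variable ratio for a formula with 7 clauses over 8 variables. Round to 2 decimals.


Clause-to-variable ratio = clauses / variables.
7 / 8 = 0.88.

0.88


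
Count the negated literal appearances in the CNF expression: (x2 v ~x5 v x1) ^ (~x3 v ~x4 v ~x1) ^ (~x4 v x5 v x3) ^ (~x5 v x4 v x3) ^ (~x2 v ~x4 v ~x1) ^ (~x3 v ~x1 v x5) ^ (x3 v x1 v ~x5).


Scan each clause for negated literals.
Clause 1: 1 negative; Clause 2: 3 negative; Clause 3: 1 negative; Clause 4: 1 negative; Clause 5: 3 negative; Clause 6: 2 negative; Clause 7: 1 negative.
Total negative literal occurrences = 12.

12


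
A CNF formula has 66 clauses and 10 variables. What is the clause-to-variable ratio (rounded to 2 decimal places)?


Clause-to-variable ratio = clauses / variables.
66 / 10 = 6.6.

6.6


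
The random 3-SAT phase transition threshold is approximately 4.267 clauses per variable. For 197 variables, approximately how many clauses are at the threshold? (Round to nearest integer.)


The 3-SAT phase transition occurs at approximately 4.267 clauses per variable.
m = 4.267 * 197 = 840.599.
Rounded to nearest integer: 841.

841


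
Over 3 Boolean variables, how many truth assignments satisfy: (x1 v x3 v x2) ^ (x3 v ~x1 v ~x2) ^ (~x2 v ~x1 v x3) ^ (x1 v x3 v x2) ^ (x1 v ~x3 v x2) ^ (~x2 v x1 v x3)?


Enumerate all 8 truth assignments over 3 variables.
Test each against every clause.
Satisfying assignments found: 4.

4


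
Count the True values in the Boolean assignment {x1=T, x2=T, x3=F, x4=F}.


The weight is the number of variables assigned True.
True variables: x1, x2.
Weight = 2.

2


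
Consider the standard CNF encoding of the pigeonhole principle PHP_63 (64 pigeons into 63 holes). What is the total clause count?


The PHP encoding has two parts:
1) At-least-one-hole clauses: 64 (one per pigeon, each with 63 literals).
2) At-most-one-pigeon-per-hole clauses: 63 holes * C(64,2) = 63 * 2016 = 127008.
Total clauses = 64 + 127008 = 127072.

127072


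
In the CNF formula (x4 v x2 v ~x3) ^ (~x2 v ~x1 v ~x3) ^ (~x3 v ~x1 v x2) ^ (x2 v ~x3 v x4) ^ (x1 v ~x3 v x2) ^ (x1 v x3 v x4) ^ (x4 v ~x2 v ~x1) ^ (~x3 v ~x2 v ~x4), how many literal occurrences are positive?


Scan each clause for unnegated literals.
Clause 1: 2 positive; Clause 2: 0 positive; Clause 3: 1 positive; Clause 4: 2 positive; Clause 5: 2 positive; Clause 6: 3 positive; Clause 7: 1 positive; Clause 8: 0 positive.
Total positive literal occurrences = 11.

11


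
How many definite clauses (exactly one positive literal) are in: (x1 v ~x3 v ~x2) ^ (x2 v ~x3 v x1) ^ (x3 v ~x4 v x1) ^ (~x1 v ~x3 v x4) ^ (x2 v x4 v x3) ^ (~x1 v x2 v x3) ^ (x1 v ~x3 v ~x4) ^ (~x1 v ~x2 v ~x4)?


A definite clause has exactly one positive literal.
Clause 1: 1 positive -> definite
Clause 2: 2 positive -> not definite
Clause 3: 2 positive -> not definite
Clause 4: 1 positive -> definite
Clause 5: 3 positive -> not definite
Clause 6: 2 positive -> not definite
Clause 7: 1 positive -> definite
Clause 8: 0 positive -> not definite
Definite clause count = 3.

3


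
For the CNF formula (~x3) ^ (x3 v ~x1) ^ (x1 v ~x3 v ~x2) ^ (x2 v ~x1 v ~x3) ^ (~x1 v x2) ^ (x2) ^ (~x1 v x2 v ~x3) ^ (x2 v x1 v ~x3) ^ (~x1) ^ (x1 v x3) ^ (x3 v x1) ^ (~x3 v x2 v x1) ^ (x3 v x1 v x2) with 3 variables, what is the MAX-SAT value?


Enumerate all 8 truth assignments.
For each, count how many of the 13 clauses are satisfied.
The formula is not fully satisfiable, so the maximum is below 13.
Maximum simultaneously satisfiable clauses = 11.

11


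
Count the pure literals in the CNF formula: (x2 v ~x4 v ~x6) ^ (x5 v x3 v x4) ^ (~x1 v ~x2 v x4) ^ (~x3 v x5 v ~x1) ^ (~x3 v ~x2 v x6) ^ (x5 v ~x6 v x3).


A pure literal appears in only one polarity across all clauses.
Pure literals: x1 (negative only), x5 (positive only).
Count = 2.

2


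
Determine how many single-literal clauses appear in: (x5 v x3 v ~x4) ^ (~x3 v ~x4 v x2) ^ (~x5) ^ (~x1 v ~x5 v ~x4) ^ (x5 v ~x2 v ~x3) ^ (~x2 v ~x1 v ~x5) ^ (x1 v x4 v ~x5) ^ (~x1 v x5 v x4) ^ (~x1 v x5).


A unit clause contains exactly one literal.
Unit clauses found: (~x5).
Count = 1.

1


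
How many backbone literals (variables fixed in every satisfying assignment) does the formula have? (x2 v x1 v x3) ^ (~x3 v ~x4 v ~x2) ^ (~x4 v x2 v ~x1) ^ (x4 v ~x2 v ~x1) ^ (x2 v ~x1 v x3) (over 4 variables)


Find all satisfying assignments: 7 model(s).
Check which variables have the same value in every model.
No variable is fixed across all models.
Backbone size = 0.

0


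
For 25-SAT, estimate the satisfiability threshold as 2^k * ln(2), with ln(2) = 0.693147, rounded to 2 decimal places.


Using the asymptotic formula: threshold ~ 2^k * ln(2).
2^25 = 33554432.
33554432 * 0.693147 = 23258153.88.

23258153.88


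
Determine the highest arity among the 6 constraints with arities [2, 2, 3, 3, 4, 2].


The arities are: 2, 2, 3, 3, 4, 2.
Scan for the maximum value.
Maximum arity = 4.

4


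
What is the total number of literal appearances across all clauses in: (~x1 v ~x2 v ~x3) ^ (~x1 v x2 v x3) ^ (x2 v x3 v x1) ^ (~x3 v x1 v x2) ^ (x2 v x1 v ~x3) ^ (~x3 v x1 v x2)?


Clause lengths: 3, 3, 3, 3, 3, 3.
Sum = 3 + 3 + 3 + 3 + 3 + 3 = 18.

18


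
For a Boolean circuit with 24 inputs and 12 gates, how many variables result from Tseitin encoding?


The Tseitin transformation introduces one auxiliary variable per gate.
Total variables = inputs + gates = 24 + 12 = 36.

36


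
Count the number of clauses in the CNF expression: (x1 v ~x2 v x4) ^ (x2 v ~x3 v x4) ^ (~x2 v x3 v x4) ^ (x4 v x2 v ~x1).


Each group enclosed in parentheses joined by ^ is one clause.
Counting the conjuncts: 4 clauses.

4


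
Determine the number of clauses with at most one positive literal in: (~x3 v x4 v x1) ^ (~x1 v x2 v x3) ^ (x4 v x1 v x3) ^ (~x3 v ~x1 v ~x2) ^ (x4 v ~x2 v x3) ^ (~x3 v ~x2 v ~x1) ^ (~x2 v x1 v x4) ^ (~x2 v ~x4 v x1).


A Horn clause has at most one positive literal.
Clause 1: 2 positive lit(s) -> not Horn
Clause 2: 2 positive lit(s) -> not Horn
Clause 3: 3 positive lit(s) -> not Horn
Clause 4: 0 positive lit(s) -> Horn
Clause 5: 2 positive lit(s) -> not Horn
Clause 6: 0 positive lit(s) -> Horn
Clause 7: 2 positive lit(s) -> not Horn
Clause 8: 1 positive lit(s) -> Horn
Total Horn clauses = 3.

3


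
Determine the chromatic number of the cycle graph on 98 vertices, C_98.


A cycle on an even number of vertices is bipartite: alternate two colors around the cycle.
Since 98 is even, two colors suffice, and at least two are needed because the graph has edges.
Chromatic number = 2.

2


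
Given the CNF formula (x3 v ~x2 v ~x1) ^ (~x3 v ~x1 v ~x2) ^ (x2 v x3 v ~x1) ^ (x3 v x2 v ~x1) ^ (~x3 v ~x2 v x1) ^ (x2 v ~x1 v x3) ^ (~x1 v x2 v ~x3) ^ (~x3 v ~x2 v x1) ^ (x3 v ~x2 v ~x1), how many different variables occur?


Identify each distinct variable in the formula.
Variables found: x1, x2, x3.
Total distinct variables = 3.

3


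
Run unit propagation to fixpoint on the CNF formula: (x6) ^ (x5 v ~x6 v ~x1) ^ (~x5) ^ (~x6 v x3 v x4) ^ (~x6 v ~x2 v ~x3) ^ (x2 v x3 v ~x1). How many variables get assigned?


Unit propagation repeatedly assigns the literal in any unit clause, then simplifies.
Assignments in order: x6 = T, x5 = F, x1 = F.
No further unit clauses remain.
Total variables assigned = 3.

3


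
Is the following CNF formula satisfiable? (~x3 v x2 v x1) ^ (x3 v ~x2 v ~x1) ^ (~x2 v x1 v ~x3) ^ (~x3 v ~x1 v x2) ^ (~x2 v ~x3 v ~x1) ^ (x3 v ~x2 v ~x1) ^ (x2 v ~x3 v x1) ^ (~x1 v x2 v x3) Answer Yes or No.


Check all 8 possible truth assignments.
Number of satisfying assignments found: 2.
The formula is satisfiable.

Yes


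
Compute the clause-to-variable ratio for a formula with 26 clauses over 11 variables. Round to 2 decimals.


Clause-to-variable ratio = clauses / variables.
26 / 11 = 2.36.

2.36


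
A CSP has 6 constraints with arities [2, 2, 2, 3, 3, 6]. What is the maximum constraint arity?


The arities are: 2, 2, 2, 3, 3, 6.
Scan for the maximum value.
Maximum arity = 6.

6


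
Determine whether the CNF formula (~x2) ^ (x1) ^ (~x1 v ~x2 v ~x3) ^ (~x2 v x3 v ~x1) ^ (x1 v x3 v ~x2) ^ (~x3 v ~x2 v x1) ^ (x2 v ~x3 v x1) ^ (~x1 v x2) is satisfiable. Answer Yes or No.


Check all 8 possible truth assignments.
Number of satisfying assignments found: 0.
The formula is unsatisfiable.

No


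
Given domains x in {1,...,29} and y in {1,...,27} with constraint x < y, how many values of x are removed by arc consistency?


For the constraint x < y, x needs a supporting value in y's domain.
x can be at most 26 (one less than y's maximum).
Valid x values from domain: 26 out of 29.
Pruned = 29 - 26 = 3.

3


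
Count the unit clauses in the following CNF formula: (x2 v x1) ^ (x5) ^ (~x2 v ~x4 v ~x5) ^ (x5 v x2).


A unit clause contains exactly one literal.
Unit clauses found: (x5).
Count = 1.

1


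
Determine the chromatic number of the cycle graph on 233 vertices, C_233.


An odd cycle cannot be 2-colored: alternating two colors around the cycle returns to the start with a conflict.
Since 233 is odd, three colors are required (and three suffice).
Chromatic number = 3.

3


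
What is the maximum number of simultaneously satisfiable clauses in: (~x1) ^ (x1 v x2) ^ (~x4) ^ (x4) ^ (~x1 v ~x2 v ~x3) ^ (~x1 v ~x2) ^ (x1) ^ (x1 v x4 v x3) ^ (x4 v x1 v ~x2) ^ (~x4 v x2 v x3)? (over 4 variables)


Enumerate all 16 truth assignments.
For each, count how many of the 10 clauses are satisfied.
The formula is not fully satisfiable, so the maximum is below 10.
Maximum simultaneously satisfiable clauses = 8.

8


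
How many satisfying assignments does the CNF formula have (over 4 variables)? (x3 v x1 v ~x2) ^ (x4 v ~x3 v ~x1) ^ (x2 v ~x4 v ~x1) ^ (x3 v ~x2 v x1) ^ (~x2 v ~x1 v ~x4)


Enumerate all 16 truth assignments over 4 variables.
Test each against every clause.
Satisfying assignments found: 8.

8


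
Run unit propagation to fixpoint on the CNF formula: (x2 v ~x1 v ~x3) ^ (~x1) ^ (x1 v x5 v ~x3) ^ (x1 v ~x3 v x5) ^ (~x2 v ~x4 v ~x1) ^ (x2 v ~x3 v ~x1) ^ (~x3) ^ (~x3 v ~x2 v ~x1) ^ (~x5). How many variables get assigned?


Unit propagation repeatedly assigns the literal in any unit clause, then simplifies.
Assignments in order: x1 = F, x3 = F, x5 = F.
No further unit clauses remain.
Total variables assigned = 3.

3


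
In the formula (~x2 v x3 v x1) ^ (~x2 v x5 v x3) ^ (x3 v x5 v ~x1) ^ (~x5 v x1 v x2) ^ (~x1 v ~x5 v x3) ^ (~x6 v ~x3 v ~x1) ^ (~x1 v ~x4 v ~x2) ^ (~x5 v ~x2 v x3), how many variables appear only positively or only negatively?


A pure literal appears in only one polarity across all clauses.
Pure literals: x4 (negative only), x6 (negative only).
Count = 2.

2


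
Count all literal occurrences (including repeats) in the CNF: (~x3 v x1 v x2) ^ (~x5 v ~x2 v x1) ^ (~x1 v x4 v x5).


Clause lengths: 3, 3, 3.
Sum = 3 + 3 + 3 = 9.

9


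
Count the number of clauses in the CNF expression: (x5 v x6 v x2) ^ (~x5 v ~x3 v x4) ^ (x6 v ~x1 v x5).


Each group enclosed in parentheses joined by ^ is one clause.
Counting the conjuncts: 3 clauses.

3


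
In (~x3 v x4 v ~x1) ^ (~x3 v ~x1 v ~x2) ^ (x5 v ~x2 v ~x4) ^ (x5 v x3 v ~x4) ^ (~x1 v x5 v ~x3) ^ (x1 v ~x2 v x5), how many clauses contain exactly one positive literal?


A definite clause has exactly one positive literal.
Clause 1: 1 positive -> definite
Clause 2: 0 positive -> not definite
Clause 3: 1 positive -> definite
Clause 4: 2 positive -> not definite
Clause 5: 1 positive -> definite
Clause 6: 2 positive -> not definite
Definite clause count = 3.

3


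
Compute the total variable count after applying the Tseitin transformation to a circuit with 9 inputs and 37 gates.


The Tseitin transformation introduces one auxiliary variable per gate.
Total variables = inputs + gates = 9 + 37 = 46.

46


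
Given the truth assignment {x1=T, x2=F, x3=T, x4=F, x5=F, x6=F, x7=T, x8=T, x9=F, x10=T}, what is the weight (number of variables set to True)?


The weight is the number of variables assigned True.
True variables: x1, x3, x7, x8, x10.
Weight = 5.

5


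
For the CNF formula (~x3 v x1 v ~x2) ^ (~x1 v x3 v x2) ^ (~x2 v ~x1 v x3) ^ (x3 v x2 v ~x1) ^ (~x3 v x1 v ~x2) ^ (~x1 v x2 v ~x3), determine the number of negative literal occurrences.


Scan each clause for negated literals.
Clause 1: 2 negative; Clause 2: 1 negative; Clause 3: 2 negative; Clause 4: 1 negative; Clause 5: 2 negative; Clause 6: 2 negative.
Total negative literal occurrences = 10.

10


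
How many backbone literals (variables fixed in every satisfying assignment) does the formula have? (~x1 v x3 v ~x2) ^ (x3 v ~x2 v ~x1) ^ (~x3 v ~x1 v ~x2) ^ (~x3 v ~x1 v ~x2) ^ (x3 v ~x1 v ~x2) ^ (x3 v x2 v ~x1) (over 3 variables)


Find all satisfying assignments: 5 model(s).
Check which variables have the same value in every model.
No variable is fixed across all models.
Backbone size = 0.

0


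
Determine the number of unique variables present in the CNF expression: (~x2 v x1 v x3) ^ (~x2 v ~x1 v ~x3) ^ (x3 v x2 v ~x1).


Identify each distinct variable in the formula.
Variables found: x1, x2, x3.
Total distinct variables = 3.

3


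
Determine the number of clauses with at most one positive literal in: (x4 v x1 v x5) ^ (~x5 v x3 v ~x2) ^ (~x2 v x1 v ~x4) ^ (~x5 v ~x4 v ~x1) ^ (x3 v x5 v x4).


A Horn clause has at most one positive literal.
Clause 1: 3 positive lit(s) -> not Horn
Clause 2: 1 positive lit(s) -> Horn
Clause 3: 1 positive lit(s) -> Horn
Clause 4: 0 positive lit(s) -> Horn
Clause 5: 3 positive lit(s) -> not Horn
Total Horn clauses = 3.

3
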